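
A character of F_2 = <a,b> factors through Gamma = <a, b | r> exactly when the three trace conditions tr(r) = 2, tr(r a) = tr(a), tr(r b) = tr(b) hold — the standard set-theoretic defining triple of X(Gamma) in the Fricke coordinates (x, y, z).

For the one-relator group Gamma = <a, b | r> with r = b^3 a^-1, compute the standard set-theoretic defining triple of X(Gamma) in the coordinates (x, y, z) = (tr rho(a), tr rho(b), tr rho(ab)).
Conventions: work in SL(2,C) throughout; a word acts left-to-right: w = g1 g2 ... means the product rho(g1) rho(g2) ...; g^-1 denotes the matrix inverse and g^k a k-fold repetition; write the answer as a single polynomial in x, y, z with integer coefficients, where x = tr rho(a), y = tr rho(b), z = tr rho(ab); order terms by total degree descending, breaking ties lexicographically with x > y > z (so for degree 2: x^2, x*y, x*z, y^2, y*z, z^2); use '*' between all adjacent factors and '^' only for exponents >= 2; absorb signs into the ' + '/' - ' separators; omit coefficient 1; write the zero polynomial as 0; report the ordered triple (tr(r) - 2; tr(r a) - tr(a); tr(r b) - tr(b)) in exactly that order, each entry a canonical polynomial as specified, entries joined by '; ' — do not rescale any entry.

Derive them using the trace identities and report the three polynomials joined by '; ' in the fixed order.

tr(b^2) = tr(b) tr(b) - tr(1)  (reduce the b square) = y^2 - 2
use: tr(b^3) = tr(b) tr(b^2) - tr(b)  (reduce the b square) = y^3 - 3*y
use: tr(a b^2) = tr(b) tr(a b) - tr(a)  (reduce the b square) = y*z - x
apply: tr(b^3 a) = tr(b) tr(a b^2) - tr(a b)  (reduce the b square) = y^2*z - x*y - z
apply: tr(b^3 a^-1) = tr(b^3) tr(a) - tr(b^3 a)  (eliminate a^-1) = x*y^3 - y^2*z - 2*x*y + z
apply: tr(b^4) = tr(b) tr(b^3) - tr(b^2)  (reduce the b square) = y^4 - 4*y^2 + 2
apply: tr(b^4 a) = tr(b) tr(b^2 a b) - tr(b^2 a)  (reduce the b square) = y^3*z - x*y^2 - 2*y*z + x
tr(b^3 a^-1 b) = tr(b^4) tr(a) - tr(b^4 a)  (eliminate a^-1) = x*y^4 - y^3*z - 3*x*y^2 + 2*y*z + x
assemble the triple (tr(r) - 2; tr(r a) - x; tr(r b) - y)

x*y^3 - y^2*z - 2*x*y + z - 2; y^3 - x - 3*y; x*y^4 - y^3*z - 3*x*y^2 + 2*y*z + x - y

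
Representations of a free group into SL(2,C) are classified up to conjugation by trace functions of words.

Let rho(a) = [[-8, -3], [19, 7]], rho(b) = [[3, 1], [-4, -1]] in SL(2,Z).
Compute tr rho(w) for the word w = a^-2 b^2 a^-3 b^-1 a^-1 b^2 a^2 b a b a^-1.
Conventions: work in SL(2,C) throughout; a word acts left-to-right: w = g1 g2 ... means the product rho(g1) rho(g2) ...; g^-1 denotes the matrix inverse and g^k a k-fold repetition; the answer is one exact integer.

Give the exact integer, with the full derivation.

0

rho(a^-1) = [[7, 3], [-19, -8]]
... * rho(a^-1) = [[7, 3], [-19, -8]]  ->  [[-8, -3], [19, 7]]
... * rho(b) = [[3, 1], [-4, -1]]  ->  [[-12, -5], [29, 12]]
... * rho(b) = [[3, 1], [-4, -1]]  ->  [[-16, -7], [39, 17]]
... * rho(a^-1) = [[7, 3], [-19, -8]]  ->  [[21, 8], [-50, -19]]
... * rho(a^-1) = [[7, 3], [-19, -8]]  ->  [[-5, -1], [11, 2]]
... * rho(a^-1) = [[7, 3], [-19, -8]]  ->  [[-16, -7], [39, 17]]
... * rho(b^-1) = [[-1, -1], [4, 3]]  ->  [[-12, -5], [29, 12]]
... * rho(a^-1) = [[7, 3], [-19, -8]]  ->  [[11, 4], [-25, -9]]
... * rho(b) = [[3, 1], [-4, -1]]  ->  [[17, 7], [-39, -16]]
... * rho(b) = [[3, 1], [-4, -1]]  ->  [[23, 10], [-53, -23]]
... * rho(a) = [[-8, -3], [19, 7]]  ->  [[6, 1], [-13, -2]]
... * rho(a) = [[-8, -3], [19, 7]]  ->  [[-29, -11], [66, 25]]
... * rho(b) = [[3, 1], [-4, -1]]  ->  [[-43, -18], [98, 41]]
... * rho(a) = [[-8, -3], [19, 7]]  ->  [[2, 3], [-5, -7]]
... * rho(b) = [[3, 1], [-4, -1]]  ->  [[-6, -1], [13, 2]]
... * rho(a^-1) = [[7, 3], [-19, -8]]  ->  [[-23, -10], [53, 23]]
tr = -23 + 23 = 0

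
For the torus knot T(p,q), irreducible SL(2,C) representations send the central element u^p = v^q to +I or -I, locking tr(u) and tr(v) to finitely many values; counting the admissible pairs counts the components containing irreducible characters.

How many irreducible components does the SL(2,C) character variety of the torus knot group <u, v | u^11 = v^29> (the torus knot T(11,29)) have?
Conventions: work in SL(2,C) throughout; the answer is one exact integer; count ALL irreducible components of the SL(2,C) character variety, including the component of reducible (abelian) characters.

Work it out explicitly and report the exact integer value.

141

Gamma = < u, v | u^11 = v^29 > (torus knot T(11,29)); the central element u^11 = v^29 acts as +I or -I in any irreducible SL(2,C) representation.
On an irreducible component, tr(u) is locked at 2*cos(pi*alpha/11) for some alpha in 1..10, and tr(v) at 2*cos(pi*beta/29) for some beta in 1..28.
The two central values (-1)^alpha I and (-1)^beta I must be the same matrix, so alpha and beta share a parity.
Enumerate parity-matched pairs: 5*14 odd-odd plus 5*14 even-even gives 140.
That is 140 components of irreducible characters, and with the reducible (abelian) component the total is 141.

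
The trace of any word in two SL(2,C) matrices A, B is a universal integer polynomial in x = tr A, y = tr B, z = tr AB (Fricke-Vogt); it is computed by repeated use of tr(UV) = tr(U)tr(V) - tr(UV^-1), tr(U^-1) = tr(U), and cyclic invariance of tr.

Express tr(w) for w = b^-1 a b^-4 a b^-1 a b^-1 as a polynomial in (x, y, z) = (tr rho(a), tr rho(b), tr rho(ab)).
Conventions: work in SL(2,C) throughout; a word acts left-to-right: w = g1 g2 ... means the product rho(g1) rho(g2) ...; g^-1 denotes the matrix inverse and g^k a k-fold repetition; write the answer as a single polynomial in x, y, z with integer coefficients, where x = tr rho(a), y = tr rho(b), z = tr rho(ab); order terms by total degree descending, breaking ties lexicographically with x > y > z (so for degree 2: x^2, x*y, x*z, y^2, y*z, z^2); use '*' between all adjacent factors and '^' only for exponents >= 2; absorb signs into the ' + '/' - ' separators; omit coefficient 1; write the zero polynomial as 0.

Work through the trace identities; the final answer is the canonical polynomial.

and tr(a^2) = tr(a) * tr(a) - tr(1)   [square of a] = x^2 - 2
tr(a^3) = tr(a) * tr(a^2) - tr(a)   [square of a] = x^3 - 3*x
and tr(b a^2) = tr(a) * tr(b a) - tr(b)   [square of a] = x*z - y
and tr(a^3 b) = tr(a) * tr(b a^2) - tr(b a)   [square of a] = x^2*z - x*y - z
next, tr(a b^-1 a^2) = tr(a^3) * tr(b) - tr(a^3 b)   [inverse elimination on b] = x^3*y - x^2*z - 2*x*y + z
and tr(b a b a) = tr(a b) * tr(a b) - tr(1)   [split at a repeated a] = z^2 - 2
tr(b a b) = tr(b) * tr(a b) - tr(a)   [square of b] = y*z - x
tr(a^2 b a b) = tr(a) * tr(b a b a) - tr(b a b)   [square of a] = x*z^2 - y*z - x
tr(a b^-1 a^2 b) = tr(a^2 b a) * tr(b) - tr(a^2 b a b)   [inverse elimination on b] = x^2*y*z - x*y^2 - x*z^2 + x
tr(a^2 b^-1 a b^-1) = tr(a b^-1 a^2) * tr(b) - tr(a b^-1 a^2 b)   [inverse elimination on b] = x^3*y^2 - 2*x^2*y*z - x*y^2 + x*z^2 + y*z - x
and tr(b^-1 a^2 b^-1 a b^-1) = tr(a^2 b^-1 a b^-1) * tr(b) - tr(a^2 b^-1 a)   [inverse elimination on b] = x^3*y^3 - 2*x^2*y^2*z - x^3*y - x*y^3 + x*y*z^2 + x^2*z + y^2*z + x*y - z
and tr(b^-1 a b^-3 a^2) = tr(b^-1 a^2 b^-1 a b^-1) * tr(b) - tr(b^-1 a^2 b^-1 a)   [inverse elimination on b] = x^3*y^4 - 2*x^2*y^3*z - 2*x^3*y^2 - x*y^4 + x*y^2*z^2 + 3*x^2*y*z + y^3*z + 2*x*y^2 - x*z^2 - 2*y*z + x
and tr(b^-2 a^3) = tr(b^-1 a^3) * tr(b) - tr(b^-1 a^3 b)   [inverse elimination on b] = x^3*y^2 - x^2*y*z - x^3 - 2*x*y^2 + y*z + 3*x
and tr(a b^-3 a^2) = tr(b^-2 a^3) * tr(b) - tr(b^-2 a^3 b)   [inverse elimination on b] = x^3*y^3 - x^2*y^2*z - 2*x^3*y - 2*x*y^3 + x^2*z + y^2*z + 5*x*y - z
tr(b^-1 a^2 b^-2 a b^-2) = tr(b^-1 a b^-3 a^2) * tr(b) - tr(b^-1 a b^-3 a^2 b)   [inverse elimination on b] = x^3*y^5 - 2*x^2*y^4*z - 3*x^3*y^3 - x*y^5 + x*y^3*z^2 + 4*x^2*y^2*z + y^4*z + 2*x^3*y + 4*x*y^3 - x*y*z^2 - x^2*z - 3*y^2*z - 4*x*y + z
next, tr(b^-1 a^2 b^-2 a b^-1) = tr(b^-1 a b^-2 a^2) * tr(b) - tr(b^-1 a b^-2 a^2 b)   [inverse elimination on b] = x^3*y^4 - 2*x^2*y^3*z - 2*x^3*y^2 - x*y^4 + x*y^2*z^2 + 2*x^2*y*z + y^3*z + x^3 + 3*x*y^2 - 2*y*z - 3*x
and tr(a b^-2 a b^-4 a) = tr(b^-1 a^2 b^-2 a b^-2) * tr(b) - tr(b^-1 a^2 b^-2 a b^-1)   [inverse elimination on b] = x^3*y^6 - 2*x^2*y^5*z - 4*x^3*y^4 - x*y^6 + x*y^4*z^2 + 6*x^2*y^3*z + y^5*z + 4*x^3*y^2 + 5*x*y^4 - 2*x*y^2*z^2 - 3*x^2*y*z - 4*y^3*z - x^3 - 7*x*y^2 + 3*y*z + 3*x
tr(a b^-1 a b a) = tr(a b a^2) * tr(b) - tr(a b a^2 b)   [inverse elimination on b] = x^2*y*z - x*y^2 - x*z^2 + x
tr(a b a b a b) = tr(a b a b) * tr(a b) - tr(b a)   [split at a repeated a] = z^3 - 3*z
and tr(a b^-1 a b a b) = tr(a b a b a) * tr(b) - tr(a b a b a b)   [inverse elimination on b] = x*y*z^2 - y^2*z - z^3 - x*y + 3*z
and tr(a b a b^-1 a b^-1) = tr(a b^-1 a b a) * tr(b) - tr(a b^-1 a b a b)   [inverse elimination on b] = x^2*y^2*z - x*y^3 - 2*x*y*z^2 + y^2*z + z^3 + 2*x*y - 3*z
tr(b^-1 a b a b^-1 a b^-1) = tr(a b a b^-1 a b^-1) * tr(b) - tr(a b a b^-1 a)   [inverse elimination on b] = x^2*y^3*z - x*y^4 - 2*x*y^2*z^2 - x^2*y*z + y^3*z + y*z^3 + 3*x*y^2 + x*z^2 - 3*y*z - x
and tr(a b a b^-1 a b^-3) = tr(b^-1 a b a b^-1 a b^-1) * tr(b) - tr(b^-1 a b a b^-1 a)   [inverse elimination on b] = x^2*y^4*z - x*y^5 - 2*x*y^3*z^2 - 2*x^2*y^2*z + y^4*z + y^2*z^3 + 4*x*y^3 + 3*x*y*z^2 - 4*y^2*z - z^3 - 3*x*y + 3*z
and tr(a b^-4 a b a b^-1) = tr(a b a b^-1 a b^-3) * tr(b) - tr(a b a b^-1 a b^-2)   [inverse elimination on b] = x^2*y^5*z - x*y^6 - 2*x*y^4*z^2 - 3*x^2*y^3*z + y^5*z + y^3*z^3 + 5*x*y^4 + 5*x*y^2*z^2 + x^2*y*z - 5*y^3*z - 2*y*z^3 - 6*x*y^2 - x*z^2 + 6*y*z + x
and tr(b^-1 a b a^2 b^-1) = tr(a b a^2 b^-1) * tr(b) - tr(a b a^2)   [inverse elimination on b] = x^2*y^2*z - x*y^3 - x*y*z^2 - x^2*z + 2*x*y + z
tr(b^-1 a b a^2 b^-2) = tr(b^-1 a b a^2 b^-1) * tr(b) - tr(b^-1 a b a^2)   [inverse elimination on b] = x^2*y^3*z - x*y^4 - x*y^2*z^2 - 2*x^2*y*z + 3*x*y^2 + x*z^2 + y*z - x
and tr(a b^-4 a b a) = tr(b^-1 a b a^2 b^-2) * tr(b) - tr(b^-1 a b a^2 b^-1)   [inverse elimination on b] = x^2*y^4*z - x*y^5 - x*y^3*z^2 - 3*x^2*y^2*z + 4*x*y^3 + 2*x*y*z^2 + x^2*z + y^2*z - 3*x*y - z
next, tr(a b^-2 a b^-4 a b) = tr(a b^-4 a b a b^-1) * tr(b) - tr(a b^-4 a b a)   [inverse elimination on b] = x^2*y^6*z - x*y^7 - 2*x*y^5*z^2 - 4*x^2*y^4*z + y^6*z + y^4*z^3 + 6*x*y^5 + 6*x*y^3*z^2 + 4*x^2*y^2*z - 5*y^4*z - 2*y^2*z^3 - 10*x*y^3 - 3*x*y*z^2 - x^2*z + 5*y^2*z + 4*x*y + z
tr(b^-1 a b^-4 a b^-1 a b^-1) = tr(a b^-2 a b^-4 a) * tr(b) - tr(a b^-2 a b^-4 a b)   [inverse elimination on b] = x^3*y^7 - 3*x^2*y^6*z - 4*x^3*y^5 + 3*x*y^5*z^2 + 10*x^2*y^4*z - y^4*z^3 + 4*x^3*y^3 - x*y^5 - 8*x*y^3*z^2 - 7*x^2*y^2*z + y^4*z + 2*y^2*z^3 - x^3*y + 3*x*y^3 + 3*x*y*z^2 + x^2*z - 2*y^2*z - x*y - z

x^3*y^7 - 3*x^2*y^6*z - 4*x^3*y^5 + 3*x*y^5*z^2 + 10*x^2*y^4*z - y^4*z^3 + 4*x^3*y^3 - x*y^5 - 8*x*y^3*z^2 - 7*x^2*y^2*z + y^4*z + 2*y^2*z^3 - x^3*y + 3*x*y^3 + 3*x*y*z^2 + x^2*z - 2*y^2*z - x*y - z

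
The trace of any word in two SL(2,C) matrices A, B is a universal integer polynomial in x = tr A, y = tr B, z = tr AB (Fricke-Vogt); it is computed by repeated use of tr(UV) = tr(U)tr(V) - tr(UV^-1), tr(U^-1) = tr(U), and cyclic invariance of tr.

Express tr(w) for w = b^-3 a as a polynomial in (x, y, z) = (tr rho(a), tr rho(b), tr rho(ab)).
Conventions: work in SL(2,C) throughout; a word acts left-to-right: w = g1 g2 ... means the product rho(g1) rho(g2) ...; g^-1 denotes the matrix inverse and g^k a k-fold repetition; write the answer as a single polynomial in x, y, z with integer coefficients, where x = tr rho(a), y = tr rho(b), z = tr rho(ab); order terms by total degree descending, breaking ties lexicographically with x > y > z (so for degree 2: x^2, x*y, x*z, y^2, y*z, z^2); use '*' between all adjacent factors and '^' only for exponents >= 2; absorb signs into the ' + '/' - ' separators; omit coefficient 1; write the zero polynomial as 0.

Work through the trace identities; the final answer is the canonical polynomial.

and trace(b^-1 a) = trace(a) trace(b) - trace(a b) = x*y - z
trace(b^-1 a b^-1) = trace(b^-1 a) trace(b) - trace(b^-1 a b) = x*y^2 - y*z - x
trace(b^-3 a) = trace(b^-1 a b^-1) trace(b) - trace(b^-1 a) = x*y^3 - y^2*z - 2*x*y + z

x*y^3 - y^2*z - 2*x*y + z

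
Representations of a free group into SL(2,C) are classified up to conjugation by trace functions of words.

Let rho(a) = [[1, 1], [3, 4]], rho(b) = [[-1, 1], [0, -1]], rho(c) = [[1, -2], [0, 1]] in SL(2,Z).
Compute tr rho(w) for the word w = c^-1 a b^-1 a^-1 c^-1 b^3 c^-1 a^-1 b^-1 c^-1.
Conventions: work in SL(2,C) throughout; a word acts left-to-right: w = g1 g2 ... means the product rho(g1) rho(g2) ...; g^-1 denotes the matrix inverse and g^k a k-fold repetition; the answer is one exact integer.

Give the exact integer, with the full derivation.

rho(c^-1) = [[1, 2], [0, 1]]
... * rho(a) = [[1, 1], [3, 4]]  ->  [[7, 9], [3, 4]]
... * rho(b^-1) = [[-1, -1], [0, -1]]  ->  [[-7, -16], [-3, -7]]
... * rho(a^-1) = [[4, -1], [-3, 1]]  ->  [[20, -9], [9, -4]]
... * rho(c^-1) = [[1, 2], [0, 1]]  ->  [[20, 31], [9, 14]]
... * rho(b) = [[-1, 1], [0, -1]]  ->  [[-20, -11], [-9, -5]]
... * rho(b) = [[-1, 1], [0, -1]]  ->  [[20, -9], [9, -4]]
... * rho(b) = [[-1, 1], [0, -1]]  ->  [[-20, 29], [-9, 13]]
... * rho(c^-1) = [[1, 2], [0, 1]]  ->  [[-20, -11], [-9, -5]]
... * rho(a^-1) = [[4, -1], [-3, 1]]  ->  [[-47, 9], [-21, 4]]
... * rho(b^-1) = [[-1, -1], [0, -1]]  ->  [[47, 38], [21, 17]]
... * rho(c^-1) = [[1, 2], [0, 1]]  ->  [[47, 132], [21, 59]]
tr = 47 + 59 = 106

106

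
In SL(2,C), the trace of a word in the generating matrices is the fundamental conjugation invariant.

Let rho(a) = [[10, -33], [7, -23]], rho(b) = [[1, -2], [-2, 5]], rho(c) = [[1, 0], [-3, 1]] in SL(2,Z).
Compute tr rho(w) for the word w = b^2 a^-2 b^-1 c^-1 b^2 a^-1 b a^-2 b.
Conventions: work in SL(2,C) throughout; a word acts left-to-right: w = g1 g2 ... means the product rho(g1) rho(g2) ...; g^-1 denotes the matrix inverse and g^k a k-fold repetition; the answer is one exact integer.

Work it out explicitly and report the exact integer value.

rho(b) = [[1, -2], [-2, 5]]
... * rho(b) = [[1, -2], [-2, 5]]  ->  [[5, -12], [-12, 29]]
... * rho(a^-1) = [[-23, 33], [-7, 10]]  ->  [[-31, 45], [73, -106]]
... * rho(a^-1) = [[-23, 33], [-7, 10]]  ->  [[398, -573], [-937, 1349]]
... * rho(b^-1) = [[5, 2], [2, 1]]  ->  [[844, 223], [-1987, -525]]
... * rho(c^-1) = [[1, 0], [3, 1]]  ->  [[1513, 223], [-3562, -525]]
... * rho(b) = [[1, -2], [-2, 5]]  ->  [[1067, -1911], [-2512, 4499]]
... * rho(b) = [[1, -2], [-2, 5]]  ->  [[4889, -11689], [-11510, 27519]]
... * rho(a^-1) = [[-23, 33], [-7, 10]]  ->  [[-30624, 44447], [72097, -104640]]
... * rho(b) = [[1, -2], [-2, 5]]  ->  [[-119518, 283483], [281377, -667394]]
... * rho(a^-1) = [[-23, 33], [-7, 10]]  ->  [[764533, -1109264], [-1799913, 2611501]]
... * rho(a^-1) = [[-23, 33], [-7, 10]]  ->  [[-9819411, 14136949], [23117492, -33282119]]
... * rho(b) = [[1, -2], [-2, 5]]  ->  [[-38093309, 90323567], [89681730, -212645579]]
tr = -38093309 + -212645579 = -250738888

-250738888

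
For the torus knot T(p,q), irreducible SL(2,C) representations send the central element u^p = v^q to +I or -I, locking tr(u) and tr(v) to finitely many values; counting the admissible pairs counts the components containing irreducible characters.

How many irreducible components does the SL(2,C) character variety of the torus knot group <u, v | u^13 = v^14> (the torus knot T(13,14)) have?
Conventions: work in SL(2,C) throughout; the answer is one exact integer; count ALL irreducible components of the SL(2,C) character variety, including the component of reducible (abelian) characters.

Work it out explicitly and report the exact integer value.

79

In the torus knot group T(13,14), u^13 = v^14 is central, so an irreducible representation sends it to +I or -I (Schur).
This locks tr(u) to 2*cos(pi*alpha/13), alpha in 1..12, and tr(v) to 2*cos(pi*beta/14), beta in 1..13, on each component of irreducible characters.
u^13 = (-1)^alpha I and v^14 = (-1)^beta I must agree, so alpha and beta have equal parity.
count pairs: odd alpha (6 choices) x odd beta (7), plus even alpha (6) x even beta (6): 6*7 + 6*6 = 78.
components with irreducible characters: 78; plus the single component of reducible (abelian) characters: total 79.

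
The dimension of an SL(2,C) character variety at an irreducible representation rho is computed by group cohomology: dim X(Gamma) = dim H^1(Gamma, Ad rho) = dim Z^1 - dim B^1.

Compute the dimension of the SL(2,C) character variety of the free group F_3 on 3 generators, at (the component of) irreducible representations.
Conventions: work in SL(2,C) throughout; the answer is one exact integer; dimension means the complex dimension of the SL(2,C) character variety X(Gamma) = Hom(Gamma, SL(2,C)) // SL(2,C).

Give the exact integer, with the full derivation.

Gamma = F_3 has 3 generators and no relators.
A cocycle picks one sl_2 vector per generator freely, giving dim Z^1 = 3*3 = 9.
dim B^1 = 3: the coboundary map is injective because an irreducible image has centralizer 0 in sl_2.
Therefore dim X = 9 - 3 = 6.

6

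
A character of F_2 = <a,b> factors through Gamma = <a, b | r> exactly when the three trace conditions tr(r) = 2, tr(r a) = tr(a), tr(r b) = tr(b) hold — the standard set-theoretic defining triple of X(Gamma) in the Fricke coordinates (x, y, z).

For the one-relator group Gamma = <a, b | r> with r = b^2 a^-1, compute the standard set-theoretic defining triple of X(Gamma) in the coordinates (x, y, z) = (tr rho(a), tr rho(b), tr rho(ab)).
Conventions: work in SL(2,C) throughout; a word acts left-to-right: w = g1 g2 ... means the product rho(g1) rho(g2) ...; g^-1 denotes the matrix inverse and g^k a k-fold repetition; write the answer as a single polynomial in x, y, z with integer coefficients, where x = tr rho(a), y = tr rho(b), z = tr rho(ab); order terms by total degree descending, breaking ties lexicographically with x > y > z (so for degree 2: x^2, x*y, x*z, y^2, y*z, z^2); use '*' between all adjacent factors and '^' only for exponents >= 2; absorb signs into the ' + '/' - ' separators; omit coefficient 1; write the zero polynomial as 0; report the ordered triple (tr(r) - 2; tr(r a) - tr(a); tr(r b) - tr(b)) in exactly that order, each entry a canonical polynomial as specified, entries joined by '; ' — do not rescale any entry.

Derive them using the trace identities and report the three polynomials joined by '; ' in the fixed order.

x*y^2 - y*z - x - 2; y^2 - x - 2; x*y^3 - y^2*z - 2*x*y - y + z

tr(b^2) = tr(b) tr(b) - tr(1)  (reduce the b square) = y^2 - 2
tr(b^2 a) = tr(b) tr(a b) - tr(a)  (reduce the b square) = y*z - x
tr(b^2 a^-1) = tr(b^2) tr(a) - tr(b^2 a)  (eliminate a^-1) = x*y^2 - y*z - x
tr(b^3) = tr(b) tr(b^2) - tr(b)   [square of b] = y^3 - 3*y
tr(b^3 a) = tr(b) tr(a b^2) - tr(a b)   [square of b] = y^2*z - x*y - z
tr(b^2 a^-1 b) = tr(b^3) tr(a) - tr(b^3 a)   [inverse elimination on a] = x*y^3 - y^2*z - 2*x*y + z
assemble the triple (tr(r) - 2; tr(r a) - x; tr(r b) - y)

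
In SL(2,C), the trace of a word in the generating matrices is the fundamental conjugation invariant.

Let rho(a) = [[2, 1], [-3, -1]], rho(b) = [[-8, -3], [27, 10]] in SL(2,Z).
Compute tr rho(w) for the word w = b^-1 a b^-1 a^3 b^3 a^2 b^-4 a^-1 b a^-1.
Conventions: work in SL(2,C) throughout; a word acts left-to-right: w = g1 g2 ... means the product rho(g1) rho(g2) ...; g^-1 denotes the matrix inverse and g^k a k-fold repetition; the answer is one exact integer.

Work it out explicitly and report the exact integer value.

rho(b^-1) = [[10, 3], [-27, -8]]
... * rho(a) = [[2, 1], [-3, -1]]  ->  [[11, 7], [-30, -19]]
... * rho(b^-1) = [[10, 3], [-27, -8]]  ->  [[-79, -23], [213, 62]]
... * rho(a) = [[2, 1], [-3, -1]]  ->  [[-89, -56], [240, 151]]
... * rho(a) = [[2, 1], [-3, -1]]  ->  [[-10, -33], [27, 89]]
... * rho(a) = [[2, 1], [-3, -1]]  ->  [[79, 23], [-213, -62]]
... * rho(b) = [[-8, -3], [27, 10]]  ->  [[-11, -7], [30, 19]]
... * rho(b) = [[-8, -3], [27, 10]]  ->  [[-101, -37], [273, 100]]
... * rho(b) = [[-8, -3], [27, 10]]  ->  [[-191, -67], [516, 181]]
... * rho(a) = [[2, 1], [-3, -1]]  ->  [[-181, -124], [489, 335]]
... * rho(a) = [[2, 1], [-3, -1]]  ->  [[10, -57], [-27, 154]]
... * rho(b^-1) = [[10, 3], [-27, -8]]  ->  [[1639, 486], [-4428, -1313]]
... * rho(b^-1) = [[10, 3], [-27, -8]]  ->  [[3268, 1029], [-8829, -2780]]
... * rho(b^-1) = [[10, 3], [-27, -8]]  ->  [[4897, 1572], [-13230, -4247]]
... * rho(b^-1) = [[10, 3], [-27, -8]]  ->  [[6526, 2115], [-17631, -5714]]
... * rho(a^-1) = [[-1, -1], [3, 2]]  ->  [[-181, -2296], [489, 6203]]
... * rho(b) = [[-8, -3], [27, 10]]  ->  [[-60544, -22417], [163569, 60563]]
... * rho(a^-1) = [[-1, -1], [3, 2]]  ->  [[-6707, 15710], [18120, -42443]]
tr = -6707 + -42443 = -49150

-49150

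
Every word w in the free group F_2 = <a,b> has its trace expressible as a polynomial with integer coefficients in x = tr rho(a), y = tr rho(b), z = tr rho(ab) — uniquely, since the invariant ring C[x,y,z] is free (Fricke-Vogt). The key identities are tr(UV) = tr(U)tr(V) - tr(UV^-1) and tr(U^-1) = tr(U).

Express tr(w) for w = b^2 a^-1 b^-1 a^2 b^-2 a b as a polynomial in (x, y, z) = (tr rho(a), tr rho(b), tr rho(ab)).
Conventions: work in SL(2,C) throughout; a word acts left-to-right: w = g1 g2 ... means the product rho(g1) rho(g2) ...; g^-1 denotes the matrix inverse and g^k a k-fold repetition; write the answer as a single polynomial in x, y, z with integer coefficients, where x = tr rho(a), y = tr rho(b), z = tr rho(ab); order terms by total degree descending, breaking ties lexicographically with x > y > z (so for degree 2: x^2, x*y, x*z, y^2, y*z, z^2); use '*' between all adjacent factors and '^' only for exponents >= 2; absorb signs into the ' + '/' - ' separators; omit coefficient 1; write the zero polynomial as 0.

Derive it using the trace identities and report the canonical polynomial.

trace(a b^2) = trace(b) trace(a b) - trace(a)  (reduce the b square) = y*z - x
reduce: trace(b^3 a) = trace(b) trace(a b^2) - trace(a b)  (reduce the b square) = y^2*z - x*y - z
trace(b^2) = trace(b) trace(b) - trace(1)  (reduce the b square) = y^2 - 2
so trace(b^3) = trace(b) trace(b^2) - trace(b)  (reduce the b square) = y^3 - 3*y
trace(a b^3 a) = trace(a) trace(b^3 a) - trace(b^3)  (reduce the a square) = x*y^2*z - x^2*y - y^3 - x*z + 3*y
trace(a b a b) = trace(b a) trace(b a) - trace(1)  (split on b) = z^2 - 2
trace(a b a) = trace(a) trace(b a) - trace(b)  (reduce the a square) = x*z - y
reduce: trace(a b a b^2) = trace(b) trace(a b a b) - trace(a b a)  (reduce the b square) = y*z^2 - x*z - y
reduce: trace(a b^3 a b) = trace(b) trace(a b a b^2) - trace(a b a b)  (reduce the b square) = y^2*z^2 - x*y*z - y^2 - z^2 + 2
trace(b^-1 a b^3 a) = trace(a b^3 a) trace(b) - trace(a b^3 a b)  (eliminate b^-1) = x*y^3*z - x^2*y^2 - y^4 - y^2*z^2 + 4*y^2 + z^2 - 2
so trace(a b^-2 a b^3) = trace(b^-1 a b^3 a) trace(b) - trace(b^-1 a b^3 a b)  (eliminate b^-1) = x*y^4*z - x^2*y^3 - y^5 - y^3*z^2 - x*y^2*z + x^2*y + 5*y^3 + y*z^2 + x*z - 5*y
reduce: trace(a^3 b^3) = trace(a) trace(a b^3 a) - trace(a b^3)  (reduce the a square) = x^2*y^2*z - x^3*y - x*y^3 - x^2*z - y^2*z + 4*x*y + z
trace(a^3 b) = trace(a) trace(b a^2) - trace(b a)  (reduce the a square) = x^2*z - x*y - z
trace(a^2) = trace(a) trace(a) - trace(1)  (reduce the a square) = x^2 - 2
trace(a^3) = trace(a) trace(a^2) - trace(a)  (reduce the a square) = x^3 - 3*x
trace(a^3 b^2) = trace(b) trace(a^3 b) - trace(a^3)  (reduce the b square) = x^2*y*z - x^3 - x*y^2 - y*z + 3*x
reduce: trace(a b^4 a^2) = trace(b) trace(a^3 b^3) - trace(a^3 b^2)  (reduce the b square) = x^2*y^3*z - x^3*y^2 - x*y^4 - 2*x^2*y*z - y^3*z + x^3 + 5*x*y^2 + 2*y*z - 3*x
so trace(b a b^3) = trace(b) trace(b a b^2) - trace(b a b)  (reduce the b square) = y^3*z - x*y^2 - 2*y*z + x
trace(a^2 b a b^3) = trace(a) trace(b a b^3 a) - trace(b a b^3)  (reduce the a square) = x*y^2*z^2 - x^2*y*z - y^3*z - x*z^2 + 2*y*z + x
trace(a^2 b a b) = trace(a) trace(b a b a) - trace(b a b)  (reduce the a square) = x*z^2 - y*z - x
trace(a^2 b a b^2) = trace(b) trace(a^2 b a b) - trace(a^2 b a)  (reduce the b square) = x*y*z^2 - x^2*z - y^2*z + z
reduce: trace(a b^4 a^2 b) = trace(b) trace(a^2 b a b^3) - trace(a^2 b a b^2)  (reduce the b square) = x*y^3*z^2 - x^2*y^2*z - y^4*z - 2*x*y*z^2 + x^2*z + 3*y^2*z + x*y - z
trace(b a^2 b^-1 a b^3) = trace(a b^4 a^2) trace(b) - trace(a b^4 a^2 b)  (eliminate b^-1) = x^2*y^4*z - x^3*y^3 - x*y^5 - x*y^3*z^2 - x^2*y^2*z + x^3*y + 5*x*y^3 + 2*x*y*z^2 - x^2*z - y^2*z - 4*x*y + z
trace(a b a^3 b) = trace(a) trace(a b a b a) - trace(a b a b)  (reduce the a square) = x^2*z^2 - x*y*z - x^2 - z^2 + 2
trace(a b a^3) = trace(a) trace(b a^3) - trace(b a^2)  (reduce the a square) = x^3*z - x^2*y - 2*x*z + y
reduce: trace(a b a^3 b^2) = trace(b) trace(a b a^3 b) - trace(a b a^3)  (reduce the b square) = x^2*y*z^2 - x^3*z - x*y^2*z - y*z^2 + 2*x*z + y
so trace(a b^3 a b a^2) = trace(b) trace(a b a^3 b^2) - trace(a b a^3 b)  (reduce the b square) = x^2*y^2*z^2 - x^3*y*z - x*y^3*z - x^2*z^2 - y^2*z^2 + 3*x*y*z + x^2 + y^2 + z^2 - 2
reduce: trace(a b a b a b) = trace(b a b a) trace(b a) - trace(a b)  (split on b) = z^3 - 3*z
trace(b a b a b a b) = trace(b) trace(a b a b a b) - trace(a b a b a)  (reduce the b square) = y*z^3 - x*z^2 - 2*y*z + x
so trace(b a b^3 a b a) = trace(b) trace(b a b a b a b) - trace(b a b a b a)  (reduce the b square) = y^2*z^3 - x*y*z^2 - 2*y^2*z - z^3 + x*y + 3*z
trace(b a b^3 a b) = trace(b) trace(a b^3 a b) - trace(a b^3 a)  (reduce the b square) = y^3*z^2 - 2*x*y^2*z + x^2*y - y*z^2 + x*z - y
reduce: trace(a b^3 a b a^2 b) = trace(a) trace(b a b^3 a b a) - trace(b a b^3 a b)  (reduce the a square) = x*y^2*z^3 - x^2*y*z^2 - y^3*z^2 - x*z^3 + y*z^2 + 2*x*z + y
trace(b a^2 b^-1 a b^3 a) = trace(a b^3 a b a^2) trace(b) - trace(a b^3 a b a^2 b)  (eliminate b^-1) = x^2*y^3*z^2 - x^3*y^2*z - x*y^4*z - x*y^2*z^3 + 3*x*y^2*z + x*z^3 + x^2*y + y^3 - 2*x*z - 3*y
reduce: trace(a b^3 a^-1 b a^2 b^-1) = trace(b a^2 b^-1 a b^3) trace(a) - trace(b a^2 b^-1 a b^3 a)  (eliminate a^-1) = x^3*y^4*z - x^4*y^3 - x^2*y^5 - 2*x^2*y^3*z^2 + x*y^4*z + x*y^2*z^3 + x^4*y + 5*x^2*y^3 + 2*x^2*y*z^2 - x^3*z - 4*x*y^2*z - x*z^3 - 5*x^2*y - y^3 + 3*x*z + 3*y
trace(a b^3 a^-1 b a^2) = trace(b a^3 b^3) trace(a) - trace(b a^3 b^3 a)  (eliminate a^-1) = x^3*y^3*z - x^4*y^2 - x^2*y^4 - x^2*y^2*z^2 - x^3*y*z + x^4 + 5*x^2*y^2 + x^2*z^2 + y^2*z^2 - x*y*z - 4*x^2 - y^2 - z^2 + 2
trace(a^2 b^-2 a b^3 a^-1 b) = trace(a b^3 a^-1 b a^2 b^-1) trace(b) - trace(a b^3 a^-1 b a^2)  (eliminate b^-1) = x^3*y^5*z - x^4*y^4 - x^2*y^6 - 2*x^2*y^4*z^2 - x^3*y^3*z + x*y^5*z + x*y^3*z^3 + 2*x^4*y^2 + 6*x^2*y^4 + 3*x^2*y^2*z^2 - 4*x*y^3*z - x*y*z^3 - x^4 - 10*x^2*y^2 - x^2*z^2 - y^4 - y^2*z^2 + 4*x*y*z + 4*x^2 + 4*y^2 + z^2 - 2
reduce: trace(b^2 a^-1 b^-1 a^2 b^-2 a b) = trace(a^2 b^-2 a b^3 a^-1) trace(b) - trace(a^2 b^-2 a b^3 a^-1 b)  (eliminate b^-1) = -x^3*y^5*z + x^4*y^4 + x^2*y^6 + 2*x^2*y^4*z^2 + x^3*y^3*z - x*y^3*z^3 - 2*x^4*y^2 - 7*x^2*y^4 - 3*x^2*y^2*z^2 - y^6 - y^4*z^2 + 3*x*y^3*z + x*y*z^3 + x^4 + 11*x^2*y^2 + x^2*z^2 + 6*y^4 + 2*y^2*z^2 - 3*x*y*z - 4*x^2 - 9*y^2 - z^2 + 2

-x^3*y^5*z + x^4*y^4 + x^2*y^6 + 2*x^2*y^4*z^2 + x^3*y^3*z - x*y^3*z^3 - 2*x^4*y^2 - 7*x^2*y^4 - 3*x^2*y^2*z^2 - y^6 - y^4*z^2 + 3*x*y^3*z + x*y*z^3 + x^4 + 11*x^2*y^2 + x^2*z^2 + 6*y^4 + 2*y^2*z^2 - 3*x*y*z - 4*x^2 - 9*y^2 - z^2 + 2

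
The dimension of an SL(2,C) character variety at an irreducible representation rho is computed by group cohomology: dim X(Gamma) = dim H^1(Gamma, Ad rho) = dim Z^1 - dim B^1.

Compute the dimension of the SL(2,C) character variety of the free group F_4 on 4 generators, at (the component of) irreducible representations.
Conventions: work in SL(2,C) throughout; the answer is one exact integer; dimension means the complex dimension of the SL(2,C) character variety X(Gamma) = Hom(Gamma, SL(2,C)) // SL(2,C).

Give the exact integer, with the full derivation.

Here Gamma is free of rank 4 — no relator constrains a cocycle.
Z^1(Gamma, Ad rho) = (sl_2)^4: a cocycle is a free choice of one sl_2 vector per generator, so dim Z^1 = 3*4 = 12.
dim B^1 = 3: the coboundary map is injective because an irreducible image has centralizer 0 in sl_2.
Therefore dim X = 12 - 3 = 9.

9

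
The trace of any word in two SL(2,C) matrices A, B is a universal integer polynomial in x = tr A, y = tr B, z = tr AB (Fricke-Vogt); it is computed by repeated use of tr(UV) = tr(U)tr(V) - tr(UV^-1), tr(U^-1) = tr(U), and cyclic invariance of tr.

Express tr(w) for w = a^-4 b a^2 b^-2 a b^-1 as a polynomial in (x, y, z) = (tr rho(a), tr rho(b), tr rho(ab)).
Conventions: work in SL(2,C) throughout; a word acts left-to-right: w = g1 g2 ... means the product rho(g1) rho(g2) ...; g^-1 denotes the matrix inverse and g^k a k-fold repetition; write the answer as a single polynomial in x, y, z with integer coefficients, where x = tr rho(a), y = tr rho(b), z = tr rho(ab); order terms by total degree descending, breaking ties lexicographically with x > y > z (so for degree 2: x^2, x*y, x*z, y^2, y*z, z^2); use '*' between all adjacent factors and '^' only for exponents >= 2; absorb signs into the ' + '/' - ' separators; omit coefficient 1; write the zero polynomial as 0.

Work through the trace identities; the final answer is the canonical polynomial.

tr(a^2) = tr(a)*tr(a) - tr(1) = x^2 - 2
tr(b a^2) = tr(a)*tr(b a) - tr(b) = x*z - y
tr(a b a^2) = tr(a)*tr(b a^2) - tr(b a) = x^2*z - x*y - z
tr(b a b a) = tr(b a)*tr(b a) - tr(1) = z^2 - 2
tr(b a b) = tr(b)*tr(a b) - tr(a) = y*z - x
tr(a b a^2 b) = tr(a)*tr(b a b a) - tr(b a b) = x*z^2 - y*z - x
tr(b a^2 b^-1 a) = tr(a b a^2)*tr(b) - tr(a b a^2 b) = x^2*y*z - x*y^2 - x*z^2 + x
tr(a^-1 b a^2 b^-1) = tr(b a^2 b^-1)*tr(a) - tr(b a^2 b^-1 a) = -x^2*y*z + x^3 + x*y^2 + x*z^2 - 3*x
tr(a^-1 b a^2 b^-1 a^-1) = tr(a^-1 b a^2 b^-1)*tr(a) - tr(a^-1 b a^2 b^-1 a) = -x^3*y*z + x^4 + x^2*y^2 + x^2*z^2 - 4*x^2 + 2
tr(a^-3 b a^2 b^-1) = tr(a^-1 b a^2 b^-1 a^-1)*tr(a) - tr(a^-1 b a^2 b^-1) = -x^4*y*z + x^5 + x^3*y^2 + x^3*z^2 + x^2*y*z - 5*x^3 - x*y^2 - x*z^2 + 5*x
tr(a^-1 b) = tr(b)*tr(a) - tr(b a) = x*y - z
tr(a^-3 b a^2 b^-2) = tr(a^-3 b a^2 b^-1)*tr(b) - tr(a^-3 b a^2) = -x^4*y^2*z + x^5*y + x^3*y^3 + x^3*y*z^2 + x^2*y^2*z - 5*x^3*y - x*y^3 - x*y*z^2 + 4*x*y + z
tr(a b^2 a) = tr(b)*tr(a^2 b) - tr(a^2) = x*y*z - x^2 - y^2 + 2
tr(b a^3 b) = tr(a)*tr(a b^2 a) - tr(a b^2) = x^2*y*z - x^3 - x*y^2 - y*z + 3*x
tr(b a^3 b a) = tr(a)*tr(b a b a^2) - tr(b a b a) = x^2*z^2 - x*y*z - x^2 - z^2 + 2
tr(a b a^-1 b a^2) = tr(b a^3 b)*tr(a) - tr(b a^3 b a) = x^3*y*z - x^4 - x^2*y^2 - x^2*z^2 + 4*x^2 + z^2 - 2
tr(b a^2 b a b) = tr(b)*tr(a^2 b a b) - tr(a^2 b a) = x*y*z^2 - x^2*z - y^2*z + z
tr(b a b a b a) = tr(a b)*tr(a b a b) - tr(a^-1 b^-1) = z^3 - 3*z
tr(b a b a b) = tr(b)*tr(a b a b) - tr(a b a) = y*z^2 - x*z - y
tr(b a^2 b a b a) = tr(a)*tr(b a b a b a) - tr(b a b a b) = x*z^3 - y*z^2 - 2*x*z + y
tr(a b a^-1 b a^2 b) = tr(b a^2 b a b)*tr(a) - tr(b a^2 b a b a) = x^2*y*z^2 - x^3*z - x*y^2*z - x*z^3 + y*z^2 + 3*x*z - y
tr(b a^2 b^-1 a b a^-1) = tr(a b a^-1 b a^2)*tr(b) - tr(a b a^-1 b a^2 b) = x^3*y^2*z - x^4*y - x^2*y^3 - 2*x^2*y*z^2 + x^3*z + x*y^2*z + x*z^3 + 4*x^2*y - 3*x*z - y
tr(b a^2 b^-1 a b) = tr(a b^2 a^2)*tr(b) - tr(a b^2 a^2 b) = x^2*y^2*z - x^3*y - x*y^3 - x*y*z^2 + x^2*z + 3*x*y - z
tr(b^-1 a b a^-2 b a^2) = tr(b a^2 b^-1 a b a^-1)*tr(a) - tr(b a^2 b^-1 a b) = x^4*y^2*z - x^5*y - x^3*y^3 - 2*x^3*y*z^2 + x^4*z + x^2*z^3 + 5*x^3*y + x*y^3 + x*y*z^2 - 4*x^2*z - 4*x*y + z
tr(a b a^-2 b a^2) = tr(b a^3 b a^-1)*tr(a) - tr(b a^3 b) = x^4*y*z - x^5 - x^3*y^2 - x^3*z^2 - x^2*y*z + 5*x^3 + x*y^2 + x*z^2 + y*z - 5*x
tr(b a^2 b^-2 a b a^-2) = tr(b^-1 a b a^-2 b a^2)*tr(b) - tr(b^-1 a b a^-2 b a^2 b) = x^4*y^3*z - x^5*y^2 - x^3*y^4 - 2*x^3*y^2*z^2 + x^2*y*z^3 + x^5 + 6*x^3*y^2 + x^3*z^2 + x*y^4 + x*y^2*z^2 - 3*x^2*y*z - 5*x^3 - 5*x*y^2 - x*z^2 + 5*x
tr(b a^2 b^-2 a b) = tr(a b^2 a^2 b^-1)*tr(b) - tr(a b^2 a^2) = x^2*y^3*z - x^3*y^2 - x*y^4 - x*y^2*z^2 + x^3 + 4*x*y^2 - 3*x
tr(b^-1 a b a b a^2) = tr(a b a b a^2)*tr(b) - tr(a b a b a^2 b) = x^2*y*z^2 - x*y^2*z - x*z^3 - x^2*y + 2*x*z + y
tr(b a^2 b^-2 a b a) = tr(b^-1 a b a b a^2)*tr(b) - tr(b^-1 a b a b a^2 b) = x^2*y^2*z^2 - x*y^3*z - x*y*z^3 - x^2*y^2 - x^2*z^2 + 3*x*y*z + x^2 + y^2 + z^2 - 2
tr(b a^2 b^-2 a b a^-1) = tr(b a^2 b^-2 a b)*tr(a) - tr(b a^2 b^-2 a b a) = x^3*y^3*z - x^4*y^2 - x^2*y^4 - 2*x^2*y^2*z^2 + x*y^3*z + x*y*z^3 + x^4 + 5*x^2*y^2 + x^2*z^2 - 3*x*y*z - 4*x^2 - y^2 - z^2 + 2
tr(b a^2 b^-2 a b a^-3) = tr(b a^2 b^-2 a b a^-2)*tr(a) - tr(b a^2 b^-2 a b a^-1) = x^5*y^3*z - x^6*y^2 - x^4*y^4 - 2*x^4*y^2*z^2 - x^3*y^3*z + x^3*y*z^3 + x^6 + 7*x^4*y^2 + x^4*z^2 + 2*x^2*y^4 + 3*x^2*y^2*z^2 - 3*x^3*y*z - x*y^3*z - x*y*z^3 - 6*x^4 - 10*x^2*y^2 - 2*x^2*z^2 + 3*x*y*z + 9*x^2 + y^2 + z^2 - 2
tr(a^-4 b a^2 b^-2 a b) = tr(b a^2 b^-2 a b a^-3)*tr(a) - tr(b a^2 b^-2 a b a^-2) = x^6*y^3*z - x^7*y^2 - x^5*y^4 - 2*x^5*y^2*z^2 - 2*x^4*y^3*z + x^4*y*z^3 + x^7 + 8*x^5*y^2 + x^5*z^2 + 3*x^3*y^4 + 5*x^3*y^2*z^2 - 3*x^4*y*z - x^2*y^3*z - 2*x^2*y*z^3 - 7*x^5 - 16*x^3*y^2 - 3*x^3*z^2 - x*y^4 - x*y^2*z^2 + 6*x^2*y*z + 14*x^3 + 6*x*y^2 + 2*x*z^2 - 7*x
tr(a^-4 b a^2 b^-2 a b^-1) = tr(a^-4 b a^2 b^-2 a)*tr(b) - tr(a^-4 b a^2 b^-2 a b) = -x^6*y^3*z + x^7*y^2 + x^5*y^4 + 2*x^5*y^2*z^2 + x^4*y^3*z - x^4*y*z^3 - x^7 - 7*x^5*y^2 - x^5*z^2 - 2*x^3*y^4 - 4*x^3*y^2*z^2 + 3*x^4*y*z + 2*x^2*y^3*z + 2*x^2*y*z^3 + 7*x^5 + 11*x^3*y^2 + 3*x^3*z^2 - 6*x^2*y*z - 14*x^3 - 2*x*y^2 - 2*x*z^2 + y*z + 7*x

-x^6*y^3*z + x^7*y^2 + x^5*y^4 + 2*x^5*y^2*z^2 + x^4*y^3*z - x^4*y*z^3 - x^7 - 7*x^5*y^2 - x^5*z^2 - 2*x^3*y^4 - 4*x^3*y^2*z^2 + 3*x^4*y*z + 2*x^2*y^3*z + 2*x^2*y*z^3 + 7*x^5 + 11*x^3*y^2 + 3*x^3*z^2 - 6*x^2*y*z - 14*x^3 - 2*x*y^2 - 2*x*z^2 + y*z + 7*x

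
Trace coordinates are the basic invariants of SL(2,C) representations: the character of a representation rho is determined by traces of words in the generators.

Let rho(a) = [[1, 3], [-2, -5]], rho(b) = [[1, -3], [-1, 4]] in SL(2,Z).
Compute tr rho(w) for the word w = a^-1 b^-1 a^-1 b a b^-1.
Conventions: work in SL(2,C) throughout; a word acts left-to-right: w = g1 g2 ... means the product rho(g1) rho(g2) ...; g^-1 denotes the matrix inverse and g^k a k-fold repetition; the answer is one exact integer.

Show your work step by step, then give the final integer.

416

rho(a^-1) = [[-5, -3], [2, 1]]
... * rho(b^-1) = [[4, 3], [1, 1]]  ->  [[-23, -18], [9, 7]]
... * rho(a^-1) = [[-5, -3], [2, 1]]  ->  [[79, 51], [-31, -20]]
... * rho(b) = [[1, -3], [-1, 4]]  ->  [[28, -33], [-11, 13]]
... * rho(a) = [[1, 3], [-2, -5]]  ->  [[94, 249], [-37, -98]]
... * rho(b^-1) = [[4, 3], [1, 1]]  ->  [[625, 531], [-246, -209]]
tr = 625 + -209 = 416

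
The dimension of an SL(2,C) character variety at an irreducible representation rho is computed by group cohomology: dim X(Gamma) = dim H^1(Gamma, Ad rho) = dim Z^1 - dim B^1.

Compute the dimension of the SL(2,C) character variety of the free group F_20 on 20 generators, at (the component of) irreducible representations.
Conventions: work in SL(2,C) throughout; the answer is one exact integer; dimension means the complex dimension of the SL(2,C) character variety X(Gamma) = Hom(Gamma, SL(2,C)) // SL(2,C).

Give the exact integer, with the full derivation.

The free group F_20: 20 generators, no relators.
So Z^1 = (sl_2)^20 in full: dim Z^1 = 60.
At an irreducible rho the centralizer of the image in sl_2 is 0, so the coboundary map sl_2 -> Z^1 is injective: dim B^1 = 3.
Therefore dim X = 60 - 3 = 57.

57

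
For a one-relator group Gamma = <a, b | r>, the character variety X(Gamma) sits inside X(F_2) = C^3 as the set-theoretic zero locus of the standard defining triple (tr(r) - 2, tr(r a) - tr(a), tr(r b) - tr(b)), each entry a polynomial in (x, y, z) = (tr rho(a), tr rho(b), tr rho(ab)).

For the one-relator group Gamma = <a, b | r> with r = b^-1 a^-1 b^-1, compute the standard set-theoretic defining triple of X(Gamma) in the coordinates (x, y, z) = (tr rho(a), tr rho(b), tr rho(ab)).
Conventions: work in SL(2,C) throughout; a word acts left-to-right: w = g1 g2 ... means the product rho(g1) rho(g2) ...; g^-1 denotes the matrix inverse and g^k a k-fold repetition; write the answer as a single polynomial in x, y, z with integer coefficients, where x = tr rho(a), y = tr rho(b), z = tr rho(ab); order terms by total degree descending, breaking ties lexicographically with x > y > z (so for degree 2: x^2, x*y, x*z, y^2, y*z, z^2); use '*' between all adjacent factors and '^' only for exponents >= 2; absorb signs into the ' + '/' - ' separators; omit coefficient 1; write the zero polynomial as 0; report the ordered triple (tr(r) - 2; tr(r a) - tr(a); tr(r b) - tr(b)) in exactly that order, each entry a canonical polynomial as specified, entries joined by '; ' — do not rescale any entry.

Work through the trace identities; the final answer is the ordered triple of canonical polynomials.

y*z - x - 2; x*y*z - x^2 - z^2 - x + 2; -y + z

use: trace(a^-1) = trace(a) = x
use: trace(a^-1 b) = trace(b) * trace(a) - trace(b a) = x*y - z
apply: trace(a^-1 b^-1) = trace(a^-1) * trace(b) - trace(a^-1 b) = z
use: trace(b^-1 a^-1 b^-1) = trace(a^-1 b^-1) * trace(b) - trace(a^-1) = y*z - x
trace(b^-1 a b^-1) = trace(a b^-1) * trace(b) - trace(a)   [inverse elimination on b] = x*y^2 - y*z - x
use: trace(a^2) = trace(a) * trace(a) - trace(1)   [square of a] = x^2 - 2
apply: trace(a^2 b) = trace(a) * trace(b a) - trace(b)   [square of a] = x*z - y
use: trace(a b^-1 a) = trace(a^2) * trace(b) - trace(a^2 b)   [inverse elimination on b] = x^2*y - x*z - y
use: trace(a b a b) = trace(b a) * trace(b a) - trace(1)   [split at a repeated b] = z^2 - 2
trace(a b^-1 a b) = trace(a b a) * trace(b) - trace(a b a b)   [inverse elimination on b] = x*y*z - y^2 - z^2 + 2
trace(b^-1 a b^-1 a) = trace(a b^-1 a) * trace(b) - trace(a b^-1 a b)   [inverse elimination on b] = x^2*y^2 - 2*x*y*z + z^2 - 2
trace(b^-1 a^-1 b^-1 a) = trace(b^-1 a b^-1) * trace(a) - trace(b^-1 a b^-1 a)   [inverse elimination on a] = x*y*z - x^2 - z^2 + 2
assemble the triple (trace(r) - 2; trace(r a) - x; trace(r b) - y)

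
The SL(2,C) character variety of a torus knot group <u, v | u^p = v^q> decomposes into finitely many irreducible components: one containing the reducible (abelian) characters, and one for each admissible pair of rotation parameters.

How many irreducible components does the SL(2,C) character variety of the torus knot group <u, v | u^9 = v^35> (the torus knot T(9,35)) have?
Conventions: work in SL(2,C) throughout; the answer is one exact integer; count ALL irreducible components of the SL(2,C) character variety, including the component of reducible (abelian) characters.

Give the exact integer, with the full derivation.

137

In the torus knot group T(9,35), u^9 = v^35 is central, so an irreducible representation sends it to +I or -I (Schur).
So on each irreducible component the traces are pinned: tr(u) = 2*cos(pi*alpha/9) with 1 <= alpha <= 8, tr(v) = 2*cos(pi*beta/35) with 1 <= beta <= 34.
u^9 = (-1)^alpha I and v^35 = (-1)^beta I must agree, so alpha and beta have equal parity.
count pairs: odd alpha (4 choices) x odd beta (17), plus even alpha (4) x even beta (17): 4*17 + 4*17 = 136.
That is 136 components of irreducible characters, and with the reducible (abelian) component the total is 137.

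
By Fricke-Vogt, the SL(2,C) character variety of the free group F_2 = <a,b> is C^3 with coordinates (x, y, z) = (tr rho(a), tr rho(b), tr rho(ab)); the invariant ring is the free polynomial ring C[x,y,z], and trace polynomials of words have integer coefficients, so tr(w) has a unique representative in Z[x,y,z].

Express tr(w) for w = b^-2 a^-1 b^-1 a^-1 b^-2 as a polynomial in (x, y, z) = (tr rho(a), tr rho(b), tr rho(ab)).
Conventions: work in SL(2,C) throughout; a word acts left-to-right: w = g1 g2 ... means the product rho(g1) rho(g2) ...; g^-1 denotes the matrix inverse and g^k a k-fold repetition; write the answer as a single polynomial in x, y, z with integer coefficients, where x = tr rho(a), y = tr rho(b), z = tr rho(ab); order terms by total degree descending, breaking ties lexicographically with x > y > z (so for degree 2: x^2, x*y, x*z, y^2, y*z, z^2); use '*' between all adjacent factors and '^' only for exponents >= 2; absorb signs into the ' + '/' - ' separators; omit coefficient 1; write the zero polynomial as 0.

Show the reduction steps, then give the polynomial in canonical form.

y^3*z^2 - x*y^2*z - y^3 - 2*y*z^2 + x*z + 3*y

trace(a^-1) = trace(a) = x
and trace(a^-1 b) = trace(b) trace(a) - trace(b a) = x*y - z
trace(b^-1 a^-1) = trace(a^-1) trace(b) - trace(a^-1 b) = z
trace(b^-1 a^-1 b^-1) = trace(b^-1 a^-1) trace(b) - trace(b^-1 a^-1 b) = y*z - x
and trace(b^-1 a^-1 b^-2) = trace(b^-1 a^-1 b^-1) trace(b) - trace(b^-1 a^-1) = y^2*z - x*y - z
trace(b^-1 a^-1 b^-3) = trace(b^-1 a^-1 b^-2) trace(b) - trace(b^-1 a^-1 b^-1) = y^3*z - x*y^2 - 2*y*z + x
trace(a b a) = trace(a) trace(b a) - trace(b) = x*z - y
next, trace(a b a b) = trace(b a) trace(b a) - trace(1)   [split at repeated b] = z^2 - 2
next, trace(b^-1 a b a) = trace(a b a) trace(b) - trace(a b a b) = x*y*z - y^2 - z^2 + 2
next, trace(a^-1 b^-1 a b) = trace(b^-1 a b) trace(a) - trace(b^-1 a b a) = -x*y*z + x^2 + y^2 + z^2 - 2
trace(b^-1 a b^-1 a^-1) = trace(a^-1 b^-1 a) trace(b) - trace(a^-1 b^-1 a b) = x*y*z - x^2 - z^2 + 2
next, trace(b^-2 a b^-1 a^-1) = trace(b^-1 a b^-1 a^-1) trace(b) - trace(b^-1 a b^-1 a^-1 b) = x*y^2*z - x^2*y - y*z^2 + y
trace(b^-1 a^-1 b^-3 a) = trace(b^-2 a b^-1 a^-1) trace(b) - trace(b^-2 a b^-1 a^-1 b) = x*y^3*z - x^2*y^2 - y^2*z^2 - x*y*z + x^2 + y^2 + z^2 - 2
next, trace(b^-1 a^-1 b^-1 a^-1 b^-2) = trace(b^-1 a^-1 b^-3) trace(a) - trace(b^-1 a^-1 b^-3 a) = y^2*z^2 - x*y*z - y^2 - z^2 + 2
trace(b^-1 a^-1 b^-1 a^-1 b^-1) = trace(b^-1 a^-1 b^-2) trace(a) - trace(b^-1 a^-1 b^-2 a) = y*z^2 - x*z - y
trace(b^-2 a^-1 b^-1 a^-1 b^-2) = trace(b^-1 a^-1 b^-1 a^-1 b^-2) trace(b) - trace(b^-1 a^-1 b^-1 a^-1 b^-1) = y^3*z^2 - x*y^2*z - y^3 - 2*y*z^2 + x*z + 3*y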